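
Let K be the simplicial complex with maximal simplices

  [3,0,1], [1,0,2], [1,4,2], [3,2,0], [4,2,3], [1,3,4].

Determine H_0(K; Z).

K has 5 vertices, 9 edges, 6 triangles.
rank ∂_0 = 0, rank ∂_1 = 4 ⇒ b_0 = 5 − 0 − 4 = 1; all invariant factors of ∂_1 are 1 so no torsion. So H_0 ≅ Z.

H_0 ≅ Z.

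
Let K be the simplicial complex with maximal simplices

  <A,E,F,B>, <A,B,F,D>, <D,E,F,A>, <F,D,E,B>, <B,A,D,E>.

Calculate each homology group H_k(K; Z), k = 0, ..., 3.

H_0 ≅ Z,  H_1 = 0,  H_2 = 0,  H_3 ≅ Z.

We work with the vertex ordering A < B < D < E < F. The simplices of K, each written with vertices in increasing order, are:

  0-simplices (5): A, B, D, E, F
  1-simplices (10): AB, AD, AE, AF, BD, BE, BF, DE, DF, EF
  2-simplices (10): ABD, ABE, ABF, ADE, ADF, AEF, BDE, BDF, BEF, DEF
  3-simplices (5): ABDE, ABDF, ABEF, ADEF, BDEF

Hence C_0 ≅ Z^5, C_1 ≅ Z^10, C_2 ≅ Z^10, C_3 ≅ Z^5.

Boundary ∂_1: C_1 → C_0 is given by ∂[p,q] = [q] − [p]. For instance
  ∂AD = D − A.
The resulting 5×10 matrix has rank 4, and its Smith normal form has invariant factors (1,1,1,1).

∂_2: C_2 → C_1 sends each 2-simplex [p,q,r] to [q,r] − [p,r] + [p,q]. For instance
  ∂DEF = EF − DF + DE,
  ∂ABE = BE − AE + AB.
This gives a 10×10 integer matrix of rank 6; reducing to Smith normal form yields diagonal entries (1,1,1,1,1,1).

∂_3: C_3 → C_2 sends each 3-simplex σ to the alternating sum Σ_i (−1)^i (σ with its i-th vertex removed). For instance
  ∂ADEF = DEF − AEF + ADF − ADE,
  ∂ABDF = BDF − ADF + ABF − ABD.
The 10×5 boundary matrix has rank 4 and Smith normal form diag(1,1,1,1).

Now H_k = ker ∂_k / im ∂_{k+1}, so:

  H_0: rank C_0 − rank ∂_1 = 5 − 4 = 1, and the invariant factors of ∂_1 are all 1, so H_0 ≅ Z.
  H_1: rank ker ∂_1 − rank ∂_2 = (10 − 4) − 6 = 0, and the invariant factors of ∂_2 are all 1, so H_1 ≅ 0.
  H_2: rank ker ∂_2 − rank ∂_3 = (10 − 6) − 4 = 0, and the invariant factors of ∂_3 are all 1, so H_2 ≅ 0.
  H_3: rank ker ∂_3 − rank ∂_4 = (5 − 4) − 0 = 1, and there is no ∂_4, so H_3 ≅ Z.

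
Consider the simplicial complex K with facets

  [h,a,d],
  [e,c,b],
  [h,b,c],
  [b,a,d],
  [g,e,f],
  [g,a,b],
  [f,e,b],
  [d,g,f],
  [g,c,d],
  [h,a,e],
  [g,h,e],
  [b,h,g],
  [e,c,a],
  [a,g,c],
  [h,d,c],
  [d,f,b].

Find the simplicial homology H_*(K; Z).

H_0 = Z,  H_1 = Z^2,  H_2 = Z.

Take the total order a < b < c < d < e < f < g < h on the vertex set. Then K (dimension 2) consists of the simplices:

  0-simplices (8): a, b, c, d, e, f, g, h
  1-simplices (24): ab, ac, ad, ae, ag, ah, bc, bd, be, bf, bg, bh, cd, ce, cg, ch, df, dg, dh, ef, eg, eh, fg, gh
  2-simplices (16): abd, abg, ace, acg, adh, aeh, bce, bch, bdf, bef, bgh, cdg, cdh, dfg, efg, egh

giving chain groups C_0 ≅ Z^8, C_1 ≅ Z^24, C_2 ≅ Z^16.

Boundary ∂_1: C_1 → C_0 is given by ∂[p,q] = [q] − [p]. For instance
  ∂bg = g − b.
As a 8×24 matrix over Z this has rank 7, with invariant factors (1,1,1,1,1,1,1).

Boundary ∂_2: C_2 → C_1 acts by ∂[p,q,r] = [q,r] − [p,r] + [p,q]. For instance
  ∂acg = cg − ag + ac,
  ∂bce = ce − be + bc.
The resulting 24×16 matrix has rank 15, and its Smith normal form has invariant factors (1,1,1,1,1,1,1,1,1,1,1,1,1,1,1).

Reading off H_k = ker ∂_k / im ∂_{k+1}:

  H_0: rank C_0 − rank ∂_1 = 8 − 7 = 1, and the invariant factors of ∂_1 are all 1, so H_0 = Z.
  H_1: rank ker ∂_1 − rank ∂_2 = (24 − 7) − 15 = 2, and the invariant factors of ∂_2 are all 1, so H_1 = Z^2.
  H_2: rank ker ∂_2 − rank ∂_3 = (16 − 15) − 0 = 1, and there is no ∂_3, so H_2 = Z.

As a check, the Euler characteristic is 8 − 24 + 16 = 0, which agrees with 1 − 2 + 1 = 0.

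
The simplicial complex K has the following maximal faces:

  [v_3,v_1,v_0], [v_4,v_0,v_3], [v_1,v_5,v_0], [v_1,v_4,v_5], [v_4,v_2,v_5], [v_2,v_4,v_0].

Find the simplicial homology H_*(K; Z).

H_0 = Z,  H_1 = Z,  H_2 = 0.

K has 6 vertices, 12 edges, 6 triangles.
rank ∂_0 = 0, rank ∂_1 = 5 ⇒ b_0 = 6 − 0 − 5 = 1; all invariant factors of ∂_1 are 1 so no torsion. So H_0 ≅ Z.
rank ∂_1 = 5, rank ∂_2 = 6 ⇒ b_1 = 12 − 5 − 6 = 1; all invariant factors of ∂_2 are 1 so no torsion. So H_1 ≅ Z.
rank ∂_2 = 6, rank ∂_3 = 0 ⇒ b_2 = 6 − 6 − 0 = 0. So H_2 ≅ 0.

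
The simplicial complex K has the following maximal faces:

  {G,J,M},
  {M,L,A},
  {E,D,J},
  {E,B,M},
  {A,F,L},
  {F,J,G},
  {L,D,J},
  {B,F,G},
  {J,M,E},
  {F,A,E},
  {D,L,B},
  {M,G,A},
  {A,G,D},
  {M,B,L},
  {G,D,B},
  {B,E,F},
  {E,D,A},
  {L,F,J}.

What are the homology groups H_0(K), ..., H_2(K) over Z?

Fix the vertex order A < B < D < E < F < G < J < L < M and write every simplex with vertices in increasing order. Then dim K = 2 and the simplices of K are:

  0-simplices (9): A, B, D, E, F, G, J, L, M
  1-simplices (27): AD, AE, AF, AG, AL, AM, BD, BE, BF, BG, BL, BM, DE, DG, DJ, DL, EF, EJ, EM, FG, FJ, FL, GJ, GM, JL, JM, LM
  2-simplices (18): ADE, ADG, AEF, AFL, AGM, ALM, BDG, BDL, BEF, BEM, BFG, BLM, DEJ, DJL, EJM, FGJ, FJL, GJM

giving chain groups C_0 ≅ Z^9, C_1 ≅ Z^27, C_2 ≅ Z^18.

The boundary map ∂_1: C_1 → C_0 maps an edge to its endpoints' difference, ∂[p,q] = q − p. For instance
  ∂DE = E − D.
The 9×27 boundary matrix has rank 8 and Smith normal form diag(1,1,1,1,1,1,1,1).

The boundary map ∂_2: C_2 → C_1 acts by ∂[p,q,r] = [q,r] − [p,r] + [p,q]. For instance
  ∂ALM = LM − AM + AL,
  ∂FJL = JL − FL + FJ.
The 27×18 boundary matrix has rank 17 and Smith normal form diag(1,1,1,1,1,1,1,1,1,1,1,1,1,1,1,1,1).

Reading off H_k = ker ∂_k / im ∂_{k+1}:

  H_0: rank C_0 − rank ∂_1 = 9 − 8 = 1, and the invariant factors of ∂_1 are all 1, so H_0 = Z.
  H_1: rank ker ∂_1 − rank ∂_2 = (27 − 8) − 17 = 2, and the invariant factors of ∂_2 are all 1, so H_1 = Z^2.
  H_2: rank ker ∂_2 − rank ∂_3 = (18 − 17) − 0 = 1, and there is no ∂_3, so H_2 = Z.

As a check, the Euler characteristic is 9 − 27 + 18 = 0, which agrees with 1 − 2 + 1 = 0.
(K is a triangulation of the torus T^2.)

H_0 = Z,  H_1 = Z^2,  H_2 = Z.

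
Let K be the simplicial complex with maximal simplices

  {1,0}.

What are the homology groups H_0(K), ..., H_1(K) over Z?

H_0 = Z,  H_1 = 0.

We work with the vertex ordering 0 < 1. The simplices of K, each written with vertices in increasing order, are:

  0-simplices (2): [0], [1]
  1-simplices (1): [0,1]

Hence C_0 ≅ Z^2, C_1 ≅ Z^1.

∂_1: C_1 → C_0 is given by ∂[p,q] = [q] − [p]. For instance
  ∂[0,1] = [1] − [0].
This gives a 2×1 integer matrix of rank 1; reducing to Smith normal form yields diagonal entries (1).

Reading off H_k = ker ∂_k / im ∂_{k+1}:

  H_0: rank C_0 − rank ∂_1 = 2 − 1 = 1, and the invariant factors of ∂_1 are all 1, so H_0 ≅ Z.
  H_1: rank ker ∂_1 − rank ∂_2 = (1 − 1) − 0 = 0, and there is no ∂_2, so H_1 ≅ 0.

As a check, the Euler characteristic is 2 − 1 = 1, which agrees with 1 − 0 = 1.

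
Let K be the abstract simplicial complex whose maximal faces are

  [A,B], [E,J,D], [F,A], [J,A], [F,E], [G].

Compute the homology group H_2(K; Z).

H_2 = 0.

Fix the vertex order A < B < D < E < F < G < J and write every simplex with vertices in increasing order. Then dim K = 2 and the simplices of K are:

  0-simplices (7): A, B, D, E, F, G, J
  1-simplices (7): AB, AF, AJ, DE, DJ, EF, EJ
  2-simplices (1): DEJ

giving chain groups C_0 ≅ Z^7, C_1 ≅ Z^7, C_2 ≅ Z^1.

∂_1: C_1 → C_0 sends each edge [p,q] (with p < q) to q − p.
This gives a 7×7 integer matrix of rank 5; reducing to Smith normal form yields diagonal entries (1,1,1,1,1).

The boundary map ∂_2: C_2 → C_1 sends each 2-simplex [p,q,r] to [q,r] − [p,r] + [p,q]. For instance
  ∂DEJ = EJ − DJ + DE.
As a 7×1 matrix over Z this has rank 1, with invariant factors (1).

Now H_k = ker ∂_k / im ∂_{k+1}, so:

  H_2: rank ker ∂_2 − rank ∂_3 = (1 − 1) − 0 = 0, and there is no ∂_3, so H_2 = 0.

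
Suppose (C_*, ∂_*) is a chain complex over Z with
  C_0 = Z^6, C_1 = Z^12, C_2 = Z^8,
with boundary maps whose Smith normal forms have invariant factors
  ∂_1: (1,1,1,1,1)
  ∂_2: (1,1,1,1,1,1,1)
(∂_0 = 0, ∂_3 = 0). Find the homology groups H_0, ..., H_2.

H_0 ≅ Z,  H_1 = 0,  H_2 ≅ Z.

H_0: b_0 = 6 − 0 − 5 = 1; torsion from ∂_1 factors > 1: none. So H_0 ≅ Z.
H_1: b_1 = 12 − 5 − 7 = 0; torsion from ∂_2 factors > 1: none. So H_1 ≅ 0.
H_2: b_2 = 8 − 7 − 0 = 1; torsion from ∂_3 factors > 1: none. So H_2 ≅ Z.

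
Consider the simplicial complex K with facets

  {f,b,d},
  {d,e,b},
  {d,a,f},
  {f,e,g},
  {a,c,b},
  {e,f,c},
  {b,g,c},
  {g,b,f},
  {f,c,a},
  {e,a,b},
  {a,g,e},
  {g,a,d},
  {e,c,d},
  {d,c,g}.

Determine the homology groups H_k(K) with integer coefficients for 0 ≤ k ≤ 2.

Take the total order a < b < c < d < e < f < g on the vertex set. Then K (dimension 2) consists of the simplices:

  0-simplices (7): a, b, c, d, e, f, g
  1-simplices (21): ab, ac, ad, ae, af, ag, bc, bd, be, bf, bg, cd, ce, cf, cg, de, df, dg, ef, eg, fg
  2-simplices (14): abc, abe, acf, adf, adg, aeg, bcg, bde, bdf, bfg, cde, cdg, cef, efg

giving chain groups C_0 ≅ Z^7, C_1 ≅ Z^21, C_2 ≅ Z^14.

Boundary ∂_1: C_1 → C_0 sends each edge [p,q] (with p < q) to q − p. For instance
  ∂af = f − a.
The resulting 7×21 matrix has rank 6, and its Smith normal form has invariant factors (1,1,1,1,1,1).

∂_2: C_2 → C_1 maps a triangle to the signed sum of its edges. For instance
  ∂acf = cf − af + ac,
  ∂cef = ef − cf + ce.
The 21×14 boundary matrix has rank 13 and Smith normal form diag(1,1,1,1,1,1,1,1,1,1,1,1,1).

Now H_k = ker ∂_k / im ∂_{k+1}, so:

  H_0: rank C_0 − rank ∂_1 = 7 − 6 = 1, and the invariant factors of ∂_1 are all 1, so H_0 = Z.
  H_1: rank ker ∂_1 − rank ∂_2 = (21 − 6) − 13 = 2, and the invariant factors of ∂_2 are all 1, so H_1 = Z^2.
  H_2: rank ker ∂_2 − rank ∂_3 = (14 − 13) − 0 = 1, and there is no ∂_3, so H_2 = Z.

As a check, the Euler characteristic is 7 − 21 + 14 = 0, which agrees with 1 − 2 + 1 = 0.

H_0 = Z,  H_1 = Z^2,  H_2 = Z.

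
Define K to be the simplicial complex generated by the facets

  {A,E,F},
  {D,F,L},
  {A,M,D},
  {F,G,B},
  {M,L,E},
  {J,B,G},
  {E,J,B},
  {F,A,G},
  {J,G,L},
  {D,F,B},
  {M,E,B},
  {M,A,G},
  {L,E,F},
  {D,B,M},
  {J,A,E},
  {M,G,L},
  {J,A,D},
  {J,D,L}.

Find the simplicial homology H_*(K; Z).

Order the vertices as A < B < D < E < F < G < J < L < M. Listing each simplex with vertices in this order, K has dimension 2 with simplices:

  0-simplices (9): A, B, D, E, F, G, J, L, M
  1-simplices (27): AD, AE, AF, AG, AJ, AM, BD, BE, BF, BG, BJ, BM, DF, DJ, DL, DM, EF, EJ, EL, EM, FG, FL, GJ, GL, GM, JL, LM
  2-simplices (18): ADJ, ADM, AEF, AEJ, AFG, AGM, BDF, BDM, BEJ, BEM, BFG, BGJ, DFL, DJL, EFL, ELM, GJL, GLM

giving chain groups C_0 ≅ Z^9, C_1 ≅ Z^27, C_2 ≅ Z^18.

∂_1: C_1 → C_0 maps an edge to its endpoints' difference, ∂[p,q] = q − p.
As a 9×27 matrix over Z this has rank 8, with invariant factors (1,1,1,1,1,1,1,1).

∂_2: C_2 → C_1 maps a triangle to the signed sum of its edges. For instance
  ∂DFL = FL − DL + DF,
  ∂GLM = LM − GM + GL.
As a 27×18 matrix over Z this has rank 17, with invariant factors (1,1,1,1,1,1,1,1,1,1,1,1,1,1,1,1,1).

Now H_k = ker ∂_k / im ∂_{k+1}, so:

  H_0: rank C_0 − rank ∂_1 = 9 − 8 = 1, and the invariant factors of ∂_1 are all 1, so H_0 = Z.
  H_1: rank ker ∂_1 − rank ∂_2 = (27 − 8) − 17 = 2, and the invariant factors of ∂_2 are all 1, so H_1 = Z^2.
  H_2: rank ker ∂_2 − rank ∂_3 = (18 − 17) − 0 = 1, and there is no ∂_3, so H_2 = Z.

(K is a triangulation of the torus T^2.)

H_0 ≅ Z,  H_1 ≅ Z^2,  H_2 ≅ Z.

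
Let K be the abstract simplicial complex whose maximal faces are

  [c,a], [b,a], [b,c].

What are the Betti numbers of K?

b_0 = 1, b_1 = 1.

We work with the vertex ordering a < b < c. The simplices of K, each written with vertices in increasing order, are:

  0-simplices (3): a, b, c
  1-simplices (3): ab, ac, bc

Hence C_0 ≅ Z^3, C_1 ≅ Z^3.

The boundary map ∂_1: C_1 → C_0 is given by ∂[p,q] = [q] − [p].
This gives a 3×3 integer matrix of rank 2; reducing to Smith normal form yields diagonal entries (1,1).

Now H_k = ker ∂_k / im ∂_{k+1}, so:

  H_0: rank C_0 − rank ∂_1 = 3 − 2 = 1, and the invariant factors of ∂_1 are all 1, so H_0 ≅ Z.
  H_1: rank ker ∂_1 − rank ∂_2 = (3 − 2) − 0 = 1, and there is no ∂_2, so H_1 ≅ Z.

Hence the Betti numbers are b_0 = 1, b_1 = 1.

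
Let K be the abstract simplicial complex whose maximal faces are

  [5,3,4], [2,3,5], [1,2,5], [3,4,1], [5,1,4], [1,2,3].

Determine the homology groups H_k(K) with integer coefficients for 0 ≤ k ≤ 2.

K has 5 vertices, 9 edges, 6 triangles.
rank ∂_0 = 0, rank ∂_1 = 4 ⇒ b_0 = 5 − 0 − 4 = 1; all invariant factors of ∂_1 are 1 so no torsion. So H_0 ≅ Z.
rank ∂_1 = 4, rank ∂_2 = 5 ⇒ b_1 = 9 − 4 − 5 = 0; all invariant factors of ∂_2 are 1 so no torsion. So H_1 ≅ 0.
rank ∂_2 = 5, rank ∂_3 = 0 ⇒ b_2 = 6 − 5 − 0 = 1. So H_2 ≅ Z.

H_0 ≅ Z,  H_1 = 0,  H_2 ≅ Z.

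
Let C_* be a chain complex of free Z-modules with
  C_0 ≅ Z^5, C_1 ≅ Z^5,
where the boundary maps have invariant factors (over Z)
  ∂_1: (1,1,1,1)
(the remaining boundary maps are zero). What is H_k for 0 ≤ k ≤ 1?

H_0: b_0 = 5 − 0 − 4 = 1; torsion from ∂_1 factors > 1: none. So H_0 = Z.
H_1: b_1 = 5 − 4 − 0 = 1; torsion from ∂_2 factors > 1: none. So H_1 = Z.

H_0 = Z,  H_1 = Z.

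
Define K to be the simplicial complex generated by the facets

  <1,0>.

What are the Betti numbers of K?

Order the vertices as 0 < 1. Listing each simplex with vertices in this order, K has dimension 1 with simplices:

  0-simplices (2): [0], [1]
  1-simplices (1): [0,1]

Hence C_0 ≅ Z^2, C_1 ≅ Z^1.

∂_1: C_1 → C_0 is given by ∂[p,q] = [q] − [p]. For instance
  ∂[0,1] = [1] − [0].
The resulting 2×1 matrix has rank 1, and its Smith normal form has invariant factors (1).

Reading off H_k = ker ∂_k / im ∂_{k+1}:

  H_0: rank C_0 − rank ∂_1 = 2 − 1 = 1, and the invariant factors of ∂_1 are all 1, so H_0 ≅ Z.
  H_1: rank ker ∂_1 − rank ∂_2 = (1 − 1) − 0 = 0, and there is no ∂_2, so H_1 ≅ 0.

Hence the Betti numbers are b_0 = 1, b_1 = 0.

b_0 = 1, b_1 = 0.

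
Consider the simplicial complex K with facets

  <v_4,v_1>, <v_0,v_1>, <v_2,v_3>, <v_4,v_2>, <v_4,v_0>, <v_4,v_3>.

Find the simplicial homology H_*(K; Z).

H_0 ≅ Z,  H_1 ≅ Z^2.

K has 5 vertices, 6 edges.
rank ∂_0 = 0, rank ∂_1 = 4 ⇒ b_0 = 5 − 0 − 4 = 1; all invariant factors of ∂_1 are 1 so no torsion. So H_0 = Z.
rank ∂_1 = 4, rank ∂_2 = 0 ⇒ b_1 = 6 − 4 − 0 = 2. So H_1 = Z^2.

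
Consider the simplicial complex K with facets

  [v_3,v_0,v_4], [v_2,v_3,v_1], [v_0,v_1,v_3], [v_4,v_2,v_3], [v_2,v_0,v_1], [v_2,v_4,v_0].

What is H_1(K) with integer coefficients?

Fix the vertex order v_0 < v_1 < v_2 < v_3 < v_4 and write every simplex with vertices in increasing order. Then dim K = 2 and the simplices of K are:

  0-simplices (5): [v_0], [v_1], [v_2], [v_3], [v_4]
  1-simplices (9): [v_0,v_1], [v_0,v_2], [v_0,v_3], [v_0,v_4], [v_1,v_2], [v_1,v_3], [v_2,v_3], [v_2,v_4], [v_3,v_4]
  2-simplices (6): [v_0,v_1,v_2], [v_0,v_1,v_3], [v_0,v_2,v_4], [v_0,v_3,v_4], [v_1,v_2,v_3], [v_2,v_3,v_4]

so the chain groups are C_0 ≅ Z^5, C_1 ≅ Z^9, C_2 ≅ Z^6.

The boundary map ∂_1: C_1 → C_0 maps an edge to its endpoints' difference, ∂[p,q] = q − p.
As a 5×9 matrix over Z this has rank 4, with invariant factors (1,1,1,1).

∂_2: C_2 → C_1 sends each 2-simplex [p,q,r] to [q,r] − [p,r] + [p,q]. For instance
  ∂[v_0,v_2,v_4] = [v_2,v_4] − [v_0,v_4] + [v_0,v_2],
  ∂[v_0,v_3,v_4] = [v_3,v_4] − [v_0,v_4] + [v_0,v_3].
This gives a 9×6 integer matrix of rank 5; reducing to Smith normal form yields diagonal entries (1,1,1,1,1).

Computing H_k = (kernel of ∂_k) / (image of ∂_{k+1}):

  H_1: rank ker ∂_1 − rank ∂_2 = (9 − 4) − 5 = 0, and the invariant factors of ∂_2 are all 1, so H_1 = 0.

H_1 = 0.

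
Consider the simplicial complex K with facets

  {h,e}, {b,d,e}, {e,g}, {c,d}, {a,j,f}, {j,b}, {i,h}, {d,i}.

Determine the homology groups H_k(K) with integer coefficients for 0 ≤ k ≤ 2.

H_0 = Z,  H_1 = Z,  H_2 = 0.

K has 10 vertices, 12 edges, 2 triangles.
rank ∂_0 = 0, rank ∂_1 = 9 ⇒ b_0 = 10 − 0 − 9 = 1; all invariant factors of ∂_1 are 1 so no torsion. So H_0 ≅ Z.
rank ∂_1 = 9, rank ∂_2 = 2 ⇒ b_1 = 12 − 9 − 2 = 1; all invariant factors of ∂_2 are 1 so no torsion. So H_1 ≅ Z.
rank ∂_2 = 2, rank ∂_3 = 0 ⇒ b_2 = 2 − 2 − 0 = 0. So H_2 ≅ 0.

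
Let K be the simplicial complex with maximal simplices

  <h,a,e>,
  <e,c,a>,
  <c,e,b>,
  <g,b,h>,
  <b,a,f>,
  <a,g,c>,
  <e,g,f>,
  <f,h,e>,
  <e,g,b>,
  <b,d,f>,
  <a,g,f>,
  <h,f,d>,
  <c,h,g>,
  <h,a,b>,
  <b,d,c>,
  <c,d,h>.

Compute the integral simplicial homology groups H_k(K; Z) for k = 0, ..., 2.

We work with the vertex ordering a < b < c < d < e < f < g < h. The simplices of K, each written with vertices in increasing order, are:

  0-simplices (8): a, b, c, d, e, f, g, h
  1-simplices (24): ab, ac, ae, af, ag, ah, bc, bd, be, bf, bg, bh, cd, ce, cg, ch, df, dh, ef, eg, eh, fg, fh, gh
  2-simplices (16): abf, abh, ace, acg, aeh, afg, bcd, bce, bdf, beg, bgh, cdh, cgh, dfh, efg, efh

giving chain groups C_0 ≅ Z^8, C_1 ≅ Z^24, C_2 ≅ Z^16.

∂_1: C_1 → C_0 maps an edge to its endpoints' difference, ∂[p,q] = q − p.
The 8×24 boundary matrix has rank 7 and Smith normal form diag(1,1,1,1,1,1,1).

Boundary ∂_2: C_2 → C_1 maps a triangle to the signed sum of its edges. For instance
  ∂acg = cg − ag + ac,
  ∂cgh = gh − ch + cg.
As a 24×16 matrix over Z this has rank 15, with invariant factors (1,1,1,1,1,1,1,1,1,1,1,1,1,1,1).

Computing H_k = (kernel of ∂_k) / (image of ∂_{k+1}):

  H_0: rank C_0 − rank ∂_1 = 8 − 7 = 1, and the invariant factors of ∂_1 are all 1, so H_0 = Z.
  H_1: rank ker ∂_1 − rank ∂_2 = (24 − 7) − 15 = 2, and the invariant factors of ∂_2 are all 1, so H_1 = Z^2.
  H_2: rank ker ∂_2 − rank ∂_3 = (16 − 15) − 0 = 1, and there is no ∂_3, so H_2 = Z.

(K is a triangulation of the torus T^2.)

H_0 ≅ Z,  H_1 ≅ Z^2,  H_2 ≅ Z.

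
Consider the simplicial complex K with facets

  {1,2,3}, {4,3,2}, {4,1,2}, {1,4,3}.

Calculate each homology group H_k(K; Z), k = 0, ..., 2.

H_0 ≅ Z,  H_1 = 0,  H_2 ≅ Z.

Take the total order 1 < 2 < 3 < 4 on the vertex set. Then K (dimension 2) consists of the simplices:

  0-simplices (4): [1], [2], [3], [4]
  1-simplices (6): [1,2], [1,3], [1,4], [2,3], [2,4], [3,4]
  2-simplices (4): [1,2,3], [1,2,4], [1,3,4], [2,3,4]

Hence C_0 ≅ Z^4, C_1 ≅ Z^6, C_2 ≅ Z^4.

∂_1: C_1 → C_0 maps an edge to its endpoints' difference, ∂[p,q] = q − p. For instance
  ∂[1,3] = [3] − [1].
As a 4×6 matrix over Z this has rank 3, with invariant factors (1,1,1).

The boundary map ∂_2: C_2 → C_1 sends each 2-simplex [p,q,r] to [q,r] − [p,r] + [p,q]. For instance
  ∂[1,2,3] = [2,3] − [1,3] + [1,2],
  ∂[1,3,4] = [3,4] − [1,4] + [1,3].
The 6×4 boundary matrix has rank 3 and Smith normal form diag(1,1,1).

From H_k ≅ ker(∂_k) / im(∂_{k+1}) we obtain:

  H_0: rank C_0 − rank ∂_1 = 4 − 3 = 1, and the invariant factors of ∂_1 are all 1, so H_0 = Z.
  H_1: rank ker ∂_1 − rank ∂_2 = (6 − 3) − 3 = 0, and the invariant factors of ∂_2 are all 1, so H_1 = 0.
  H_2: rank ker ∂_2 − rank ∂_3 = (4 − 3) − 0 = 1, and there is no ∂_3, so H_2 = Z.

As a check, the Euler characteristic is 4 − 6 + 4 = 2, which agrees with 1 − 0 + 1 = 2.
(K is a triangulation of the 2-sphere S^2.)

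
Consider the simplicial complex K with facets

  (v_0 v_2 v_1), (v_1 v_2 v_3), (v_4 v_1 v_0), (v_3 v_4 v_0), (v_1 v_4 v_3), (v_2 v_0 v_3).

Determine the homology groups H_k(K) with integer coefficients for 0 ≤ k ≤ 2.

H_0 ≅ Z,  H_1 = 0,  H_2 ≅ Z.

Order the vertices as v_0 < v_1 < v_2 < v_3 < v_4. Listing each simplex with vertices in this order, K has dimension 2 with simplices:

  0-simplices (5): [v_0], [v_1], [v_2], [v_3], [v_4]
  1-simplices (9): [v_0,v_1], [v_0,v_2], [v_0,v_3], [v_0,v_4], [v_1,v_2], [v_1,v_3], [v_1,v_4], [v_2,v_3], [v_3,v_4]
  2-simplices (6): [v_0,v_1,v_2], [v_0,v_1,v_4], [v_0,v_2,v_3], [v_0,v_3,v_4], [v_1,v_2,v_3], [v_1,v_3,v_4]

so the chain groups are C_0 ≅ Z^5, C_1 ≅ Z^9, C_2 ≅ Z^6.

Boundary ∂_1: C_1 → C_0 is given by ∂[p,q] = [q] − [p]. For instance
  ∂[v_2,v_3] = [v_3] − [v_2].
The 5×9 boundary matrix has rank 4 and Smith normal form diag(1,1,1,1).

The boundary map ∂_2: C_2 → C_1 acts by ∂[p,q,r] = [q,r] − [p,r] + [p,q]. For instance
  ∂[v_1,v_3,v_4] = [v_3,v_4] − [v_1,v_4] + [v_1,v_3],
  ∂[v_1,v_2,v_3] = [v_2,v_3] − [v_1,v_3] + [v_1,v_2].
The resulting 9×6 matrix has rank 5, and its Smith normal form has invariant factors (1,1,1,1,1).

Reading off H_k = ker ∂_k / im ∂_{k+1}:

  H_0: rank C_0 − rank ∂_1 = 5 − 4 = 1, and the invariant factors of ∂_1 are all 1, so H_0 = Z.
  H_1: rank ker ∂_1 − rank ∂_2 = (9 − 4) − 5 = 0, and the invariant factors of ∂_2 are all 1, so H_1 = 0.
  H_2: rank ker ∂_2 − rank ∂_3 = (6 − 5) − 0 = 1, and there is no ∂_3, so H_2 = Z.

(K is a triangulation of the 2-sphere S^2.)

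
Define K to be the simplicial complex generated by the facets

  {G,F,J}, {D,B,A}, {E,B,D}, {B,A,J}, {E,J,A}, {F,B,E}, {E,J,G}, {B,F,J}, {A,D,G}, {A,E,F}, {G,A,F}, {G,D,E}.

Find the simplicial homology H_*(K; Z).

Order the vertices as A < B < D < E < F < G < J. Listing each simplex with vertices in this order, K has dimension 2 with simplices:

  0-simplices (7): A, B, D, E, F, G, J
  1-simplices (18): AB, AD, AE, AF, AG, AJ, BD, BE, BF, BJ, DE, DG, EF, EG, EJ, FG, FJ, GJ
  2-simplices (12): ABD, ABJ, ADG, AEF, AEJ, AFG, BDE, BEF, BFJ, DEG, EGJ, FGJ

so the chain groups are C_0 ≅ Z^7, C_1 ≅ Z^18, C_2 ≅ Z^12.

∂_1: C_1 → C_0 maps an edge to its endpoints' difference, ∂[p,q] = q − p. For instance
  ∂BD = D − B.
This gives a 7×18 integer matrix of rank 6; reducing to Smith normal form yields diagonal entries (1,1,1,1,1,1).

∂_2: C_2 → C_1 acts by ∂[p,q,r] = [q,r] − [p,r] + [p,q]. For instance
  ∂DEG = EG − DG + DE,
  ∂BDE = DE − BE + BD.
This gives a 18×12 integer matrix of rank 12; reducing to Smith normal form yields diagonal entries (1,1,1,1,1,1,1,1,1,1,1,2).

From H_k ≅ ker(∂_k) / im(∂_{k+1}) we obtain:

  H_0: rank C_0 − rank ∂_1 = 7 − 6 = 1, and the invariant factors of ∂_1 are all 1, so H_0 ≅ Z.
  H_1: rank ker ∂_1 − rank ∂_2 = (18 − 6) − 12 = 0, and ∂_2 has invariant factor 2 > 1, so H_1 ≅ Z/2.
  H_2: rank ker ∂_2 − rank ∂_3 = (12 − 12) − 0 = 0, and there is no ∂_3, so H_2 ≅ 0.

As a check, the Euler characteristic is 7 − 18 + 12 = 1, which agrees with 1 − 0 + 0 = 1.
(K is a triangulation of the real projective plane RP^2.)

H_0 ≅ Z,  H_1 ≅ Z/2,  H_2 = 0.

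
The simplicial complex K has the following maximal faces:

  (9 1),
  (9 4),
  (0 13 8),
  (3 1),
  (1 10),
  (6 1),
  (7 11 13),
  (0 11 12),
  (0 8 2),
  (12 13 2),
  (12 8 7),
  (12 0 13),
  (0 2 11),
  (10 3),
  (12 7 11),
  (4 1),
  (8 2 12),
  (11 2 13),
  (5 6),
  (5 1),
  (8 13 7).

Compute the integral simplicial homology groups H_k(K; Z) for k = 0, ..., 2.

H_0 = Z^2,  H_1 = Z^3 ⊕ Z/2Z,  H_2 = 0.

Order the vertices as 0 < 1 < 2 < 3 < 4 < 5 < 6 < 7 < 8 < 9 < 10 < 11 < 12 < 13. Listing each simplex with vertices in this order, K has dimension 2 with simplices:

  0-simplices (14): [0], [1], [2], [3], [4], [5], [6], [7], [8], [9], [10], [11], [12], [13]
  1-simplices (27): (27 of them)
  2-simplices (12): [0,2,8], [0,2,11], [0,8,13], [0,11,12], [0,12,13], [2,8,12], [2,11,13], [2,12,13], [7,8,12], [7,8,13], [7,11,12], [7,11,13]

so the chain groups are C_0 ≅ Z^14, C_1 ≅ Z^27, C_2 ≅ Z^12.

∂_1: C_1 → C_0 is given by ∂[p,q] = [q] − [p]. For instance
  ∂[2,11] = [11] − [2].
This gives a 14×27 integer matrix of rank 12; reducing to Smith normal form yields diagonal entries (1,1,1,1,1,1,1,1,1,1,1,1).

∂_2: C_2 → C_1 acts by ∂[p,q,r] = [q,r] − [p,r] + [p,q]. For instance
  ∂[7,11,13] = [11,13] − [7,13] + [7,11],
  ∂[7,8,12] = [8,12] − [7,12] + [7,8].
The 27×12 boundary matrix has rank 12 and Smith normal form diag(1,1,1,1,1,1,1,1,1,1,1,2).

Computing H_k = (kernel of ∂_k) / (image of ∂_{k+1}):

  H_0: rank C_0 − rank ∂_1 = 14 − 12 = 2, and the invariant factors of ∂_1 are all 1, so H_0 = Z^2.
  H_1: rank ker ∂_1 − rank ∂_2 = (27 − 12) − 12 = 3, and ∂_2 has invariant factor 2 > 1, so H_1 = Z^3 ⊕ Z/2Z.
  H_2: rank ker ∂_2 − rank ∂_3 = (12 − 12) − 0 = 0, and there is no ∂_3, so H_2 = 0.

As a check, the Euler characteristic is 14 − 27 + 12 = -1, which agrees with 2 − 3 + 0 = -1.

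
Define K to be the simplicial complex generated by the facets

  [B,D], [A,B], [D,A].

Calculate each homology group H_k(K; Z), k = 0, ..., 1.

H_0 = Z,  H_1 = Z.

K has 3 vertices, 3 edges.
rank ∂_0 = 0, rank ∂_1 = 2 ⇒ b_0 = 3 − 0 − 2 = 1; all invariant factors of ∂_1 are 1 so no torsion. So H_0 = Z.
rank ∂_1 = 2, rank ∂_2 = 0 ⇒ b_1 = 3 − 2 − 0 = 1. So H_1 = Z.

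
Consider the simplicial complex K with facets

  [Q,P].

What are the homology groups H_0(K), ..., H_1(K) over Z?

We work with the vertex ordering P < Q. The simplices of K, each written with vertices in increasing order, are:

  0-simplices (2): P, Q
  1-simplices (1): PQ

Hence C_0 ≅ Z^2, C_1 ≅ Z^1.

Boundary ∂_1: C_1 → C_0 is given by ∂[p,q] = [q] − [p]. For instance
  ∂PQ = Q − P.
The resulting 2×1 matrix has rank 1, and its Smith normal form has invariant factors (1).

Computing H_k = (kernel of ∂_k) / (image of ∂_{k+1}):

  H_0: rank C_0 − rank ∂_1 = 2 − 1 = 1, and the invariant factors of ∂_1 are all 1, so H_0 = Z.
  H_1: rank ker ∂_1 − rank ∂_2 = (1 − 1) − 0 = 0, and there is no ∂_2, so H_1 = 0.

As a check, the Euler characteristic is 2 − 1 = 1, which agrees with 1 − 0 = 1.

H_0 = Z,  H_1 = 0.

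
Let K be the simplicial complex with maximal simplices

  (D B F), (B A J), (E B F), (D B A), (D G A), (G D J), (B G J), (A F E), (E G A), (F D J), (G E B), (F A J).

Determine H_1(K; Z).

Take the total order A < B < D < E < F < G < J on the vertex set. Then K (dimension 2) consists of the simplices:

  0-simplices (7): A, B, D, E, F, G, J
  1-simplices (18): AB, AD, AE, AF, AG, AJ, BD, BE, BF, BG, BJ, DF, DG, DJ, EF, EG, FJ, GJ
  2-simplices (12): ABD, ABJ, ADG, AEF, AEG, AFJ, BDF, BEF, BEG, BGJ, DFJ, DGJ

Hence C_0 ≅ Z^7, C_1 ≅ Z^18, C_2 ≅ Z^12.

∂_1: C_1 → C_0 maps an edge to its endpoints' difference, ∂[p,q] = q − p. For instance
  ∂BG = G − B.
The resulting 7×18 matrix has rank 6, and its Smith normal form has invariant factors (1,1,1,1,1,1).

∂_2: C_2 → C_1 maps a triangle to the signed sum of its edges. For instance
  ∂AFJ = FJ − AJ + AF,
  ∂BEF = EF − BF + BE.
This gives a 18×12 integer matrix of rank 12; reducing to Smith normal form yields diagonal entries (1,1,1,1,1,1,1,1,1,1,1,2).

Now H_k = ker ∂_k / im ∂_{k+1}, so:

  H_1: rank ker ∂_1 − rank ∂_2 = (18 − 6) − 12 = 0, and ∂_2 has invariant factor 2 > 1, so H_1 = Z/2.

H_1 = Z/2.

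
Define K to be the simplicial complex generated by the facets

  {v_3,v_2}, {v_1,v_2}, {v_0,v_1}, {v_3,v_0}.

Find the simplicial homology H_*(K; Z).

H_0 ≅ Z,  H_1 ≅ Z.

We work with the vertex ordering v_0 < v_1 < v_2 < v_3. The simplices of K, each written with vertices in increasing order, are:

  0-simplices (4): [v_0], [v_1], [v_2], [v_3]
  1-simplices (4): [v_0,v_1], [v_0,v_3], [v_1,v_2], [v_2,v_3]

giving chain groups C_0 ≅ Z^4, C_1 ≅ Z^4.

The boundary map ∂_1: C_1 → C_0 is given by ∂[p,q] = [q] − [p]. For instance
  ∂[v_2,v_3] = [v_3] − [v_2].
As a 4×4 matrix over Z this has rank 3, with invariant factors (1,1,1).

Now H_k = ker ∂_k / im ∂_{k+1}, so:

  H_0: rank C_0 − rank ∂_1 = 4 − 3 = 1, and the invariant factors of ∂_1 are all 1, so H_0 = Z.
  H_1: rank ker ∂_1 − rank ∂_2 = (4 − 3) − 0 = 1, and there is no ∂_2, so H_1 = Z.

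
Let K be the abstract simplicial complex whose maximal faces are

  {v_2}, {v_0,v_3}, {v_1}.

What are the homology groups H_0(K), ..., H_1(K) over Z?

H_0 ≅ Z^3,  H_1 = 0.

We work with the vertex ordering v_0 < v_1 < v_2 < v_3. The simplices of K, each written with vertices in increasing order, are:

  0-simplices (4): [v_0], [v_1], [v_2], [v_3]
  1-simplices (1): [v_0,v_3]

giving chain groups C_0 ≅ Z^4, C_1 ≅ Z^1.

The boundary map ∂_1: C_1 → C_0 is given by ∂[p,q] = [q] − [p]. For instance
  ∂[v_0,v_3] = [v_3] − [v_0].
The resulting 4×1 matrix has rank 1, and its Smith normal form has invariant factors (1).

From H_k ≅ ker(∂_k) / im(∂_{k+1}) we obtain:

  H_0: rank C_0 − rank ∂_1 = 4 − 1 = 3, and the invariant factors of ∂_1 are all 1, so H_0 ≅ Z^3.
  H_1: rank ker ∂_1 − rank ∂_2 = (1 − 1) − 0 = 0, and there is no ∂_2, so H_1 ≅ 0.

(K is a triangulation of the disjoint union of the 1-simplex and a set of 2 points.)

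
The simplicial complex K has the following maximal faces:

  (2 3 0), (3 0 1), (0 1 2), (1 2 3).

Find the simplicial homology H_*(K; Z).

H_0 = Z,  H_1 = 0,  H_2 = Z.

Take the total order 0 < 1 < 2 < 3 on the vertex set. Then K (dimension 2) consists of the simplices:

  0-simplices (4): [0], [1], [2], [3]
  1-simplices (6): [0,1], [0,2], [0,3], [1,2], [1,3], [2,3]
  2-simplices (4): [0,1,2], [0,1,3], [0,2,3], [1,2,3]

Hence C_0 ≅ Z^4, C_1 ≅ Z^6, C_2 ≅ Z^4.

Boundary ∂_1: C_1 → C_0 maps an edge to its endpoints' difference, ∂[p,q] = q − p. For instance
  ∂[0,3] = [3] − [0].
The 4×6 boundary matrix has rank 3 and Smith normal form diag(1,1,1).

The boundary map ∂_2: C_2 → C_1 acts by ∂[p,q,r] = [q,r] − [p,r] + [p,q]. For instance
  ∂[0,1,2] = [1,2] − [0,2] + [0,1],
  ∂[1,2,3] = [2,3] − [1,3] + [1,2].
The 6×4 boundary matrix has rank 3 and Smith normal form diag(1,1,1).

Now H_k = ker ∂_k / im ∂_{k+1}, so:

  H_0: rank C_0 − rank ∂_1 = 4 − 3 = 1, and the invariant factors of ∂_1 are all 1, so H_0 ≅ Z.
  H_1: rank ker ∂_1 − rank ∂_2 = (6 − 3) − 3 = 0, and the invariant factors of ∂_2 are all 1, so H_1 ≅ 0.
  H_2: rank ker ∂_2 − rank ∂_3 = (4 − 3) − 0 = 1, and there is no ∂_3, so H_2 ≅ Z.

As a check, the Euler characteristic is 4 − 6 + 4 = 2, which agrees with 1 − 0 + 1 = 2.
(K is a triangulation of the 2-sphere S^2.)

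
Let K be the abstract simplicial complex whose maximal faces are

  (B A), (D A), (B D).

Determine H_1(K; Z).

H_1 = Z.

Order the vertices as A < B < D. Listing each simplex with vertices in this order, K has dimension 1 with simplices:

  0-simplices (3): A, B, D
  1-simplices (3): AB, AD, BD

Hence C_0 ≅ Z^3, C_1 ≅ Z^3.

Boundary ∂_1: C_1 → C_0 is given by ∂[p,q] = [q] − [p].
This gives a 3×3 integer matrix of rank 2; reducing to Smith normal form yields diagonal entries (1,1).

Now H_k = ker ∂_k / im ∂_{k+1}, so:

  H_1: rank ker ∂_1 − rank ∂_2 = (3 − 2) − 0 = 1, and there is no ∂_2, so H_1 = Z.

(K is a triangulation of the circle S^1.)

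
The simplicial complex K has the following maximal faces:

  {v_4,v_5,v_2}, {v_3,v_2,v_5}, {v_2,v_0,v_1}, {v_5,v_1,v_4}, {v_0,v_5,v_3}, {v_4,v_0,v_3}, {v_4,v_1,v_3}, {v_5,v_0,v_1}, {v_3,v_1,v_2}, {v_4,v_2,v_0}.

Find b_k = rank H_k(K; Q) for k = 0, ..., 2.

b_0 = 1, b_1 = 0, b_2 = 0.

We work with the vertex ordering v_0 < v_1 < v_2 < v_3 < v_4 < v_5. The simplices of K, each written with vertices in increasing order, are:

  0-simplices (6): [v_0], [v_1], [v_2], [v_3], [v_4], [v_5]
  1-simplices (15): (15 of them)
  2-simplices (10): [v_0,v_1,v_2], [v_0,v_1,v_5], [v_0,v_2,v_4], [v_0,v_3,v_4], [v_0,v_3,v_5], [v_1,v_2,v_3], [v_1,v_3,v_4], [v_1,v_4,v_5], [v_2,v_3,v_5], [v_2,v_4,v_5]

Hence C_0 ≅ Z^6, C_1 ≅ Z^15, C_2 ≅ Z^10.

The boundary map ∂_1: C_1 → C_0 maps an edge to its endpoints' difference, ∂[p,q] = q − p. For instance
  ∂[v_2,v_4] = [v_4] − [v_2].
The 6×15 boundary matrix has rank 5 and Smith normal form diag(1,1,1,1,1).

Boundary ∂_2: C_2 → C_1 acts by ∂[p,q,r] = [q,r] − [p,r] + [p,q]. For instance
  ∂[v_1,v_4,v_5] = [v_4,v_5] − [v_1,v_5] + [v_1,v_4],
  ∂[v_1,v_2,v_3] = [v_2,v_3] − [v_1,v_3] + [v_1,v_2].
As a 15×10 matrix over Z this has rank 10, with invariant factors (1,1,1,1,1,1,1,1,1,2).

Computing H_k = (kernel of ∂_k) / (image of ∂_{k+1}):

  H_0: rank C_0 − rank ∂_1 = 6 − 5 = 1, and the invariant factors of ∂_1 are all 1, so H_0 ≅ Z.
  H_1: rank ker ∂_1 − rank ∂_2 = (15 − 5) − 10 = 0, and ∂_2 has invariant factor 2 > 1, so H_1 ≅ Z/2Z.
  H_2: rank ker ∂_2 − rank ∂_3 = (10 − 10) − 0 = 0, and there is no ∂_3, so H_2 ≅ 0.

As a check, the Euler characteristic is 6 − 15 + 10 = 1, which agrees with 1 − 0 + 0 = 1.

Hence the Betti numbers are b_0 = 1, b_1 = 0, b_2 = 0.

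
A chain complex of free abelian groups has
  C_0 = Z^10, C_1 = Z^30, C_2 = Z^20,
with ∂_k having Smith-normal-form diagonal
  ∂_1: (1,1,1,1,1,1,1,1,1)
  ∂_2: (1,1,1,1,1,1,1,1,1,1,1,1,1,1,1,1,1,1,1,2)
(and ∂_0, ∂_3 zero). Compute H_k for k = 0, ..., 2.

H_0: b_0 = 10 − 0 − 9 = 1; torsion from ∂_1 factors > 1: none. So H_0 = Z.
H_1: b_1 = 30 − 9 − 20 = 1; torsion from ∂_2 factors > 1: [2]. So H_1 = Z ⊕ Z/2.
H_2: b_2 = 20 − 20 − 0 = 0; torsion from ∂_3 factors > 1: none. So H_2 = 0.

H_0 = Z,  H_1 = Z ⊕ Z/2,  H_2 = 0.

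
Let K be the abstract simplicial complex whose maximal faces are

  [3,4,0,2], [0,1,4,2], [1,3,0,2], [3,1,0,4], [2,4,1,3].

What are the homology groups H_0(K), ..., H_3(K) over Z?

H_0 = Z,  H_1 = 0,  H_2 = 0,  H_3 = Z.

Take the total order 0 < 1 < 2 < 3 < 4 on the vertex set. Then K (dimension 3) consists of the simplices:

  0-simplices (5): [0], [1], [2], [3], [4]
  1-simplices (10): [0,1], [0,2], [0,3], [0,4], [1,2], [1,3], [1,4], [2,3], [2,4], [3,4]
  2-simplices (10): [0,1,2], [0,1,3], [0,1,4], [0,2,3], [0,2,4], [0,3,4], [1,2,3], [1,2,4], [1,3,4], [2,3,4]
  3-simplices (5): [0,1,2,3], [0,1,2,4], [0,1,3,4], [0,2,3,4], [1,2,3,4]

so the chain groups are C_0 ≅ Z^5, C_1 ≅ Z^10, C_2 ≅ Z^10, C_3 ≅ Z^5.

∂_1: C_1 → C_0 sends each edge [p,q] (with p < q) to q − p.
The 5×10 boundary matrix has rank 4 and Smith normal form diag(1,1,1,1).

Boundary ∂_2: C_2 → C_1 sends each 2-simplex [p,q,r] to [q,r] − [p,r] + [p,q]. For instance
  ∂[1,2,4] = [2,4] − [1,4] + [1,2],
  ∂[0,3,4] = [3,4] − [0,4] + [0,3].
The resulting 10×10 matrix has rank 6, and its Smith normal form has invariant factors (1,1,1,1,1,1).

∂_3: C_3 → C_2 sends each 3-simplex σ to the alternating sum Σ_i (−1)^i (σ with its i-th vertex removed). For instance
  ∂[0,1,2,4] = [1,2,4] − [0,2,4] + [0,1,4] − [0,1,2],
  ∂[0,2,3,4] = [2,3,4] − [0,3,4] + [0,2,4] − [0,2,3].
This gives a 10×5 integer matrix of rank 4; reducing to Smith normal form yields diagonal entries (1,1,1,1).

Reading off H_k = ker ∂_k / im ∂_{k+1}:

  H_0: rank C_0 − rank ∂_1 = 5 − 4 = 1, and the invariant factors of ∂_1 are all 1, so H_0 = Z.
  H_1: rank ker ∂_1 − rank ∂_2 = (10 − 4) − 6 = 0, and the invariant factors of ∂_2 are all 1, so H_1 = 0.
  H_2: rank ker ∂_2 − rank ∂_3 = (10 − 6) − 4 = 0, and the invariant factors of ∂_3 are all 1, so H_2 = 0.
  H_3: rank ker ∂_3 − rank ∂_4 = (5 − 4) − 0 = 1, and there is no ∂_4, so H_3 = Z.

(K is a triangulation of the 3-sphere S^3.)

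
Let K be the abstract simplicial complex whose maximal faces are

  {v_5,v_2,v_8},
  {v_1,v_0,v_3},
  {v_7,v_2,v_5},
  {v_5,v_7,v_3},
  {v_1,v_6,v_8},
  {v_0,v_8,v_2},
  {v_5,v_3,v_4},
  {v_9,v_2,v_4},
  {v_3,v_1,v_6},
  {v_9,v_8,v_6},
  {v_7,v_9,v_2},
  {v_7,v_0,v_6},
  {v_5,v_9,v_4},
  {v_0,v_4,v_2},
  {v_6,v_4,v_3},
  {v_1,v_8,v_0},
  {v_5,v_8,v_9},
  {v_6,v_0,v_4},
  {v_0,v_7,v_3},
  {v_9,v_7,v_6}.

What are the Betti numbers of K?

Order the vertices as v_0 < v_1 < v_2 < v_3 < v_4 < v_5 < v_6 < v_7 < v_8 < v_9. Listing each simplex with vertices in this order, K has dimension 2 with simplices:

  0-simplices (10): [v_0], [v_1], [v_2], [v_3], [v_4], [v_5], [v_6], [v_7], [v_8], [v_9]
  1-simplices (30): (30 of them)
  2-simplices (20): (20 of them)

so the chain groups are C_0 ≅ Z^10, C_1 ≅ Z^30, C_2 ≅ Z^20.

The boundary map ∂_1: C_1 → C_0 maps an edge to its endpoints' difference, ∂[p,q] = q − p. For instance
  ∂[v_2,v_4] = [v_4] − [v_2].
This gives a 10×30 integer matrix of rank 9; reducing to Smith normal form yields diagonal entries (1,1,1,1,1,1,1,1,1).

∂_2: C_2 → C_1 sends each 2-simplex [p,q,r] to [q,r] − [p,r] + [p,q]. For instance
  ∂[v_0,v_6,v_7] = [v_6,v_7] − [v_0,v_7] + [v_0,v_6],
  ∂[v_1,v_6,v_8] = [v_6,v_8] − [v_1,v_8] + [v_1,v_6].
The 30×20 boundary matrix has rank 20 and Smith normal form diag(1,1,1,1,1,1,1,1,1,1,1,1,1,1,1,1,1,1,1,2).

Reading off H_k = ker ∂_k / im ∂_{k+1}:

  H_0: rank C_0 − rank ∂_1 = 10 − 9 = 1, and the invariant factors of ∂_1 are all 1, so H_0 = Z.
  H_1: rank ker ∂_1 − rank ∂_2 = (30 − 9) − 20 = 1, and ∂_2 has invariant factor 2 > 1, so H_1 = Z ⊕ Z_2.
  H_2: rank ker ∂_2 − rank ∂_3 = (20 − 20) − 0 = 0, and there is no ∂_3, so H_2 = 0.

(K is a triangulation of the Klein bottle.)

Hence the Betti numbers are b_0 = 1, b_1 = 1, b_2 = 0.

b_0 = 1, b_1 = 1, b_2 = 0.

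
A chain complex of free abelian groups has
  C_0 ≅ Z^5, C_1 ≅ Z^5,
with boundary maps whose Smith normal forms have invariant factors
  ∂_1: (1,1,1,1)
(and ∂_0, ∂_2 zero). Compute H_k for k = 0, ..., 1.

H_0: b_0 = 5 − 0 − 4 = 1; torsion from ∂_1 factors > 1: none. So H_0 = Z.
H_1: b_1 = 5 − 4 − 0 = 1; torsion from ∂_2 factors > 1: none. So H_1 = Z.

H_0 = Z,  H_1 = Z.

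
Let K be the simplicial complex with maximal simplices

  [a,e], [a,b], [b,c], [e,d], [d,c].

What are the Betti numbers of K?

b_0 = 1, b_1 = 1.

We work with the vertex ordering a < b < c < d < e. The simplices of K, each written with vertices in increasing order, are:

  0-simplices (5): a, b, c, d, e
  1-simplices (5): ab, ae, bc, cd, de

giving chain groups C_0 ≅ Z^5, C_1 ≅ Z^5.

∂_1: C_1 → C_0 maps an edge to its endpoints' difference, ∂[p,q] = q − p. For instance
  ∂de = e − d.
The 5×5 boundary matrix has rank 4 and Smith normal form diag(1,1,1,1).

Now H_k = ker ∂_k / im ∂_{k+1}, so:

  H_0: rank C_0 − rank ∂_1 = 5 − 4 = 1, and the invariant factors of ∂_1 are all 1, so H_0 = Z.
  H_1: rank ker ∂_1 − rank ∂_2 = (5 − 4) − 0 = 1, and there is no ∂_2, so H_1 = Z.

As a check, the Euler characteristic is 5 − 5 = 0, which agrees with 1 − 1 = 0.
(K is a triangulation of the circle S^1.)

Hence the Betti numbers are b_0 = 1, b_1 = 1.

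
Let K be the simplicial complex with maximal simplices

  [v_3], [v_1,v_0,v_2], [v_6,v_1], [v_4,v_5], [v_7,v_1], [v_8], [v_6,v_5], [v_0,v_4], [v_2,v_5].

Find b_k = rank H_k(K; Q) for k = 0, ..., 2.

Take the total order v_0 < v_1 < v_2 < v_3 < v_4 < v_5 < v_6 < v_7 < v_8 on the vertex set. Then K (dimension 2) consists of the simplices:

  0-simplices (9): [v_0], [v_1], [v_2], [v_3], [v_4], [v_5], [v_6], [v_7], [v_8]
  1-simplices (9): [v_0,v_1], [v_0,v_2], [v_0,v_4], [v_1,v_2], [v_1,v_6], [v_1,v_7], [v_2,v_5], [v_4,v_5], [v_5,v_6]
  2-simplices (1): [v_0,v_1,v_2]

so the chain groups are C_0 ≅ Z^9, C_1 ≅ Z^9, C_2 ≅ Z^1.

∂_1: C_1 → C_0 sends each edge [p,q] (with p < q) to q − p.
The 9×9 boundary matrix has rank 6 and Smith normal form diag(1,1,1,1,1,1).

The boundary map ∂_2: C_2 → C_1 maps a triangle to the signed sum of its edges. For instance
  ∂[v_0,v_1,v_2] = [v_1,v_2] − [v_0,v_2] + [v_0,v_1].
This gives a 9×1 integer matrix of rank 1; reducing to Smith normal form yields diagonal entries (1).

From H_k ≅ ker(∂_k) / im(∂_{k+1}) we obtain:

  H_0: rank C_0 − rank ∂_1 = 9 − 6 = 3, and the invariant factors of ∂_1 are all 1, so H_0 = Z^3.
  H_1: rank ker ∂_1 − rank ∂_2 = (9 − 6) − 1 = 2, and the invariant factors of ∂_2 are all 1, so H_1 = Z^2.
  H_2: rank ker ∂_2 − rank ∂_3 = (1 − 1) − 0 = 0, and there is no ∂_3, so H_2 = 0.

As a check, the Euler characteristic is 9 − 9 + 1 = 1, which agrees with 3 − 2 + 0 = 1.

Hence the Betti numbers are b_0 = 3, b_1 = 2, b_2 = 0.

b_0 = 3, b_1 = 2, b_2 = 0.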